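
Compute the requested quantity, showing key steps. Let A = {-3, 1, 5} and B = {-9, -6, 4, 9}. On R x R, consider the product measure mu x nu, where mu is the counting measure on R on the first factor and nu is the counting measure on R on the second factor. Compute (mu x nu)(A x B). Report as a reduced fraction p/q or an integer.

For a measurable rectangle A x B, the product measure satisfies
  (mu x nu)(A x B) = mu(A) * nu(B).
  mu(A) = 3.
  nu(B) = 4.
  (mu x nu)(A x B) = 3 * 4 = 12.

12


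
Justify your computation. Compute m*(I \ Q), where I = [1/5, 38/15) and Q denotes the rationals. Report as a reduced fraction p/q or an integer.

The interval I = [1/5, 38/15) has m(I) = 38/15 - 1/5 = 7/3 (endpoints are measure-zero, so open/closed/half-open agree). Write I = (I cap Q) u (I \ Q). The rationals in I are countable, so m*(I cap Q) = 0 (cover each rational by intervals whose total length is arbitrarily small). By countable subadditivity m*(I) <= m*(I cap Q) + m*(I \ Q), hence m*(I \ Q) >= m(I) = 7/3. The reverse inequality m*(I \ Q) <= m*(I) = 7/3 is trivial since (I \ Q) is a subset of I. Therefore m*(I \ Q) = 7/3.

7/3


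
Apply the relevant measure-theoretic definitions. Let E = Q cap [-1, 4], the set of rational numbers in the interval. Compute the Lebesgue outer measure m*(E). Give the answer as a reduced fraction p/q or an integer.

Q cap [-1, 4] is countable; list its elements as q_1, q_2, ... . Fix eps > 0 and cover the k-th point by an interval of length eps * 2^(-k). The cover has total length eps * sum_{k>=1} 2^(-k) = eps, so by definition of outer measure m*(Q cap [-1, 4]) <= eps. Since eps was arbitrary and m* >= 0, the outer measure is 0.

0


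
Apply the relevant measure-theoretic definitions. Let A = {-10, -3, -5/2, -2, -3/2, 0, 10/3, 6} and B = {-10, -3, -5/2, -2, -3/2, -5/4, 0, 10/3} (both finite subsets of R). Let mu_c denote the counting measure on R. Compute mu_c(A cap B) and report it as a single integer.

Counting measure on a finite set equals cardinality. mu_c(A cap B) = |A cap B| (elements appearing in both).
Enumerating the elements of A that also lie in B gives 7 element(s).
So mu_c(A cap B) = 7.

7


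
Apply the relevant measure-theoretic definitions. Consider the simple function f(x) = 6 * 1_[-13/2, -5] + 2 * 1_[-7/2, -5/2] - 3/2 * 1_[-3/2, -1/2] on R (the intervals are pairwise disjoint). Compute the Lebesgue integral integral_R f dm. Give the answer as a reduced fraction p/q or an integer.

For a simple function f = sum_i c_i * 1_{A_i} with disjoint A_i,
  integral f dm = sum_i c_i * m(A_i).
Lengths of the A_i:
  m(A_1) = -5 - (-13/2) = 3/2.
  m(A_2) = -5/2 - (-7/2) = 1.
  m(A_3) = -1/2 - (-3/2) = 1.
Contributions c_i * m(A_i):
  (6) * (3/2) = 9.
  (2) * (1) = 2.
  (-3/2) * (1) = -3/2.
Total: 9 + 2 - 3/2 = 19/2.

19/2


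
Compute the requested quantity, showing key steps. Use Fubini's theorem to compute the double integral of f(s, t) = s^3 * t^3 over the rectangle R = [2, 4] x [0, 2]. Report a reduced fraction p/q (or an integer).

f(s, t) is a tensor product of a function of s and a function of t, and both factors are bounded continuous (hence Lebesgue integrable) on the rectangle, so Fubini's theorem applies:
  integral_R f d(m x m) = (integral_a1^b1 s^3 ds) * (integral_a2^b2 t^3 dt).
Inner integral in s: integral_{2}^{4} s^3 ds = (4^4 - 2^4)/4
  = 60.
Inner integral in t: integral_{0}^{2} t^3 dt = (2^4 - 0^4)/4
  = 4.
Product: (60) * (4) = 240.

240


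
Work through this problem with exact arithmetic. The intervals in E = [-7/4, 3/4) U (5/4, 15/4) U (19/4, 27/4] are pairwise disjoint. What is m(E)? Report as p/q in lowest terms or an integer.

For pairwise disjoint intervals, m(union_i I_i) = sum_i m(I_i),
and m is invariant under swapping open/closed endpoints (single points have measure 0).
So m(E) = sum_i (b_i - a_i).
  I_1 has length 3/4 - (-7/4) = 5/2.
  I_2 has length 15/4 - 5/4 = 5/2.
  I_3 has length 27/4 - 19/4 = 2.
Summing:
  m(E) = 5/2 + 5/2 + 2 = 7.

7


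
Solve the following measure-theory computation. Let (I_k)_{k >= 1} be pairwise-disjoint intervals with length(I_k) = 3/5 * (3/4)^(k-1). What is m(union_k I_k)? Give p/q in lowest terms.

By countable additivity of the Lebesgue measure on pairwise disjoint measurable sets,
  m(union_{k >= 1} I_k) = sum_{k >= 1} m(I_k) = sum_{k >= 1} a * r^(k-1),
  with a = 3/5 and r = 3/4.
Since 0 < r = 3/4 < 1, the geometric series converges:
  sum_{k >= 1} a * r^(k-1) = a / (1 - r).
  = 3/5 / (1 - 3/4)
  = 3/5 / (1/4)
  = 12/5.

12/5


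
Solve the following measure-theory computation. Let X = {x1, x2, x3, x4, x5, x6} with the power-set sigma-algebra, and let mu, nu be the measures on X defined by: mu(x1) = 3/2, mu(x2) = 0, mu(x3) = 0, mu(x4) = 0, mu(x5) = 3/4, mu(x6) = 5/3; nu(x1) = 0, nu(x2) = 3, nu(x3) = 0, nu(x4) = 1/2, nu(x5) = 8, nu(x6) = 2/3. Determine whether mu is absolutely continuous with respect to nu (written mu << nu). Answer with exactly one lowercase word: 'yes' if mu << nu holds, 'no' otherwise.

mu << nu means: every nu-null measurable set is also mu-null; equivalently, for every atom x, if nu({x}) = 0 then mu({x}) = 0.
Checking each atom:
  x1: nu = 0, mu = 3/2 > 0 -> violates mu << nu.
  x2: nu = 3 > 0 -> no constraint.
  x3: nu = 0, mu = 0 -> consistent with mu << nu.
  x4: nu = 1/2 > 0 -> no constraint.
  x5: nu = 8 > 0 -> no constraint.
  x6: nu = 2/3 > 0 -> no constraint.
The atom(s) x1 violate the condition (nu = 0 but mu > 0). Therefore mu is NOT absolutely continuous w.r.t. nu.

no


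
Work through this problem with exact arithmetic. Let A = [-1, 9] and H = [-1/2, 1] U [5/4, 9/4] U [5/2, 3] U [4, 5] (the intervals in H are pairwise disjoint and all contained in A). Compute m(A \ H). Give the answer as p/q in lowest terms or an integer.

The ambient interval has length m(A) = 9 - (-1) = 10.
Since the holes are disjoint and sit inside A, by finite additivity
  m(H) = sum_i (b_i - a_i), and m(A \ H) = m(A) - m(H).
Computing the hole measures:
  m(H_1) = 1 - (-1/2) = 3/2.
  m(H_2) = 9/4 - 5/4 = 1.
  m(H_3) = 3 - 5/2 = 1/2.
  m(H_4) = 5 - 4 = 1.
Summed: m(H) = 3/2 + 1 + 1/2 + 1 = 4.
So m(A \ H) = 10 - 4 = 6.

6


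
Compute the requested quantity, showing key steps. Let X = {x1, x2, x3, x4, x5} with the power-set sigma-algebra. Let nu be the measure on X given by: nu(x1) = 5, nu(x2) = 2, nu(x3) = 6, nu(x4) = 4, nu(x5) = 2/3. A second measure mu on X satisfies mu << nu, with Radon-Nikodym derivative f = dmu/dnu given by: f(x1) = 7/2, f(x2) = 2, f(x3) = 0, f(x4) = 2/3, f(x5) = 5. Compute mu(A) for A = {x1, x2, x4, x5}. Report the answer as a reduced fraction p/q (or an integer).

By the defining property of the Radon-Nikodym derivative, for every measurable set A,
  mu(A) = integral_A f dnu.
Since nu is a discrete measure concentrated on the atoms of X, the integral over A reduces to the sum
  mu(A) = sum_{x in A} f(x) * nu({x}).
Computing each term:
  x1: f(x1) * nu(x1) = 7/2 * 5 = 35/2.
  x2: f(x2) * nu(x2) = 2 * 2 = 4.
  x4: f(x4) * nu(x4) = 2/3 * 4 = 8/3.
  x5: f(x5) * nu(x5) = 5 * 2/3 = 10/3.
Summing: mu(A) = 35/2 + 4 + 8/3 + 10/3 = 55/2.

55/2


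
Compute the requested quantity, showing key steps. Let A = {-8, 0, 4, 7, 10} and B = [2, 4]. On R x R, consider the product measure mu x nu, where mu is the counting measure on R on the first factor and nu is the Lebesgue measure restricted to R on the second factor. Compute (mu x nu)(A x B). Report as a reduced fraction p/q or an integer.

For a measurable rectangle A x B, the product measure satisfies
  (mu x nu)(A x B) = mu(A) * nu(B).
  mu(A) = 5.
  nu(B) = 2.
  (mu x nu)(A x B) = 5 * 2 = 10.

10


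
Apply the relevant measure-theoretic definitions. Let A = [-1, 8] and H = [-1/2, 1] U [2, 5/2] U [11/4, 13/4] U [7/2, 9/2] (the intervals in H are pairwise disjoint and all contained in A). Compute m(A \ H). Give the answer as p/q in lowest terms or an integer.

The ambient interval has length m(A) = 8 - (-1) = 9.
Since the holes are disjoint and sit inside A, by finite additivity
  m(H) = sum_i (b_i - a_i), and m(A \ H) = m(A) - m(H).
Computing the hole measures:
  m(H_1) = 1 - (-1/2) = 3/2.
  m(H_2) = 5/2 - 2 = 1/2.
  m(H_3) = 13/4 - 11/4 = 1/2.
  m(H_4) = 9/2 - 7/2 = 1.
Summed: m(H) = 3/2 + 1/2 + 1/2 + 1 = 7/2.
So m(A \ H) = 9 - 7/2 = 11/2.

11/2


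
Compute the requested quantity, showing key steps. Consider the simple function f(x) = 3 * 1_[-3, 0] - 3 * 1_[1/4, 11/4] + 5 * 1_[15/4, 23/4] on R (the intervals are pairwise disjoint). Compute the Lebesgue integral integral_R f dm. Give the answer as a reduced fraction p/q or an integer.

For a simple function f = sum_i c_i * 1_{A_i} with disjoint A_i,
  integral f dm = sum_i c_i * m(A_i).
Lengths of the A_i:
  m(A_1) = 0 - (-3) = 3.
  m(A_2) = 11/4 - 1/4 = 5/2.
  m(A_3) = 23/4 - 15/4 = 2.
Contributions c_i * m(A_i):
  (3) * (3) = 9.
  (-3) * (5/2) = -15/2.
  (5) * (2) = 10.
Total: 9 - 15/2 + 10 = 23/2.

23/2


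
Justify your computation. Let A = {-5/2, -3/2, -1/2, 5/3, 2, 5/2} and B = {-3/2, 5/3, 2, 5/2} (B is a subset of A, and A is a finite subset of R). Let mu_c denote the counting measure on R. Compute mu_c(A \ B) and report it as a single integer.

Counting measure assigns mu_c(E) = |E| (number of elements) when E is finite. For B subset A, A \ B is the set of elements of A not in B, so |A \ B| = |A| - |B|.
|A| = 6, |B| = 4, so mu_c(A \ B) = 6 - 4 = 2.

2


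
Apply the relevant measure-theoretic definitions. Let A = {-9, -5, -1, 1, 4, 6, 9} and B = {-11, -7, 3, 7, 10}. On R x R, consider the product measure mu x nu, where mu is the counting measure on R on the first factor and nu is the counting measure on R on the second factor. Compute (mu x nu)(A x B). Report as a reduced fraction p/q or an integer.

For a measurable rectangle A x B, the product measure satisfies
  (mu x nu)(A x B) = mu(A) * nu(B).
  mu(A) = 7.
  nu(B) = 5.
  (mu x nu)(A x B) = 7 * 5 = 35.

35


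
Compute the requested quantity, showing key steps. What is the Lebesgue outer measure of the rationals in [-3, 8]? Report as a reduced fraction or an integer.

The set Q cap [-3, 8] is countable (a subset of the countable set Q). Lebesgue outer measure of any countable set is 0: each singleton {q} has m*({q}) = 0, and by countable subadditivity m*(union_k {q_k}) <= sum_k m*({q_k}) = sum_k 0 = 0. The reverse inequality m*(E) >= 0 is automatic. So m*(Q cap [-3, 8]) = 0.

0


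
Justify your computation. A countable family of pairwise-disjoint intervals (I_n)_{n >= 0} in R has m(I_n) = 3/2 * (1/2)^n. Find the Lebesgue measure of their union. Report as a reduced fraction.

By countable additivity of the Lebesgue measure on pairwise disjoint measurable sets,
  m(union_{n >= 0} I_n) = sum_{n >= 0} m(I_n) = sum_{n >= 0} a * r^n,
  with a = 3/2 and r = 1/2.
Since 0 < r = 1/2 < 1, the geometric series converges:
  sum_{n >= 0} a * r^n = a / (1 - r).
  = 3/2 / (1 - 1/2)
  = 3/2 / (1/2)
  = 3.

3


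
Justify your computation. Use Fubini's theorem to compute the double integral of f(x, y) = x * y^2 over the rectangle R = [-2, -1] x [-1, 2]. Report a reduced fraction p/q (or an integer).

f(x, y) is a tensor product of a function of x and a function of y, and both factors are bounded continuous (hence Lebesgue integrable) on the rectangle, so Fubini's theorem applies:
  integral_R f d(m x m) = (integral_a1^b1 x dx) * (integral_a2^b2 y^2 dy).
Inner integral in x: integral_{-2}^{-1} x dx = ((-1)^2 - (-2)^2)/2
  = -3/2.
Inner integral in y: integral_{-1}^{2} y^2 dy = (2^3 - (-1)^3)/3
  = 3.
Product: (-3/2) * (3) = -9/2.

-9/2


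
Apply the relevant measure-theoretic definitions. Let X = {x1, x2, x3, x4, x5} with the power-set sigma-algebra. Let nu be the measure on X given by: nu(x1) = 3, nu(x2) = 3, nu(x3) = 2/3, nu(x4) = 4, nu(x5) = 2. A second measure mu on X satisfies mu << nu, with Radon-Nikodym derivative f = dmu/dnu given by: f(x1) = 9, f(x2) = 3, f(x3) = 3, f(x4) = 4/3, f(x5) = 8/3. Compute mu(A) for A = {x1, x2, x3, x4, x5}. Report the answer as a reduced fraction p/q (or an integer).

By the defining property of the Radon-Nikodym derivative, for every measurable set A,
  mu(A) = integral_A f dnu.
Since nu is a discrete measure concentrated on the atoms of X, the integral over A reduces to the sum
  mu(A) = sum_{x in A} f(x) * nu({x}).
Computing each term:
  x1: f(x1) * nu(x1) = 9 * 3 = 27.
  x2: f(x2) * nu(x2) = 3 * 3 = 9.
  x3: f(x3) * nu(x3) = 3 * 2/3 = 2.
  x4: f(x4) * nu(x4) = 4/3 * 4 = 16/3.
  x5: f(x5) * nu(x5) = 8/3 * 2 = 16/3.
Summing: mu(A) = 27 + 9 + 2 + 16/3 + 16/3 = 146/3.

146/3


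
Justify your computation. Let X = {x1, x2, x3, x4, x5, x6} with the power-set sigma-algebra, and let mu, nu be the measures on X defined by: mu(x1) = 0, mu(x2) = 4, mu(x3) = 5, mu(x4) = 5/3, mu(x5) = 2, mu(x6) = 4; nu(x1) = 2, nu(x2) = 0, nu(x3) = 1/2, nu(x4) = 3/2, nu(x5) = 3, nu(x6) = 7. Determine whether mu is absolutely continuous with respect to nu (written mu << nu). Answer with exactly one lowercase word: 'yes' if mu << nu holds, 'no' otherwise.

mu << nu means: every nu-null measurable set is also mu-null; equivalently, for every atom x, if nu({x}) = 0 then mu({x}) = 0.
Checking each atom:
  x1: nu = 2 > 0 -> no constraint.
  x2: nu = 0, mu = 4 > 0 -> violates mu << nu.
  x3: nu = 1/2 > 0 -> no constraint.
  x4: nu = 3/2 > 0 -> no constraint.
  x5: nu = 3 > 0 -> no constraint.
  x6: nu = 7 > 0 -> no constraint.
The atom(s) x2 violate the condition (nu = 0 but mu > 0). Therefore mu is NOT absolutely continuous w.r.t. nu.

no


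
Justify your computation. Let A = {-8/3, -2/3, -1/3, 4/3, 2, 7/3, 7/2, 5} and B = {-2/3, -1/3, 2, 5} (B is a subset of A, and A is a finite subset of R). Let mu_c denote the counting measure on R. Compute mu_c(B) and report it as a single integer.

Counting measure assigns mu_c(E) = |E| (number of elements) when E is finite.
B has 4 element(s), so mu_c(B) = 4.

4


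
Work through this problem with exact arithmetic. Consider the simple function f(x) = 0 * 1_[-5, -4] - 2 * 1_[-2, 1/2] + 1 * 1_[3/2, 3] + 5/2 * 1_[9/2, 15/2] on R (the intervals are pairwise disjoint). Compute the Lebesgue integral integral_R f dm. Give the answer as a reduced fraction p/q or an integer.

For a simple function f = sum_i c_i * 1_{A_i} with disjoint A_i,
  integral f dm = sum_i c_i * m(A_i).
Lengths of the A_i:
  m(A_1) = -4 - (-5) = 1.
  m(A_2) = 1/2 - (-2) = 5/2.
  m(A_3) = 3 - 3/2 = 3/2.
  m(A_4) = 15/2 - 9/2 = 3.
Contributions c_i * m(A_i):
  (0) * (1) = 0.
  (-2) * (5/2) = -5.
  (1) * (3/2) = 3/2.
  (5/2) * (3) = 15/2.
Total: 0 - 5 + 3/2 + 15/2 = 4.

4


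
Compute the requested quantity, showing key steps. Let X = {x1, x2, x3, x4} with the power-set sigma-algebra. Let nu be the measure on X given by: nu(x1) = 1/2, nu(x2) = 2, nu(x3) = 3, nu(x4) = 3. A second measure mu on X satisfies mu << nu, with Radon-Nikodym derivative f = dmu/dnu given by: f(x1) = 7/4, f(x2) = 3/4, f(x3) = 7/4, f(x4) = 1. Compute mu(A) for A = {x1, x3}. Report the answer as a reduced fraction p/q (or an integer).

By the defining property of the Radon-Nikodym derivative, for every measurable set A,
  mu(A) = integral_A f dnu.
Since nu is a discrete measure concentrated on the atoms of X, the integral over A reduces to the sum
  mu(A) = sum_{x in A} f(x) * nu({x}).
Computing each term:
  x1: f(x1) * nu(x1) = 7/4 * 1/2 = 7/8.
  x3: f(x3) * nu(x3) = 7/4 * 3 = 21/4.
Summing: mu(A) = 7/8 + 21/4 = 49/8.

49/8


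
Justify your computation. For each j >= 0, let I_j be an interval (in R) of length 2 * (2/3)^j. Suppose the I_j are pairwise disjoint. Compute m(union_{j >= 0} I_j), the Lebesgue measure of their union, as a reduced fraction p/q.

By countable additivity of the Lebesgue measure on pairwise disjoint measurable sets,
  m(union_{j >= 0} I_j) = sum_{j >= 0} m(I_j) = sum_{j >= 0} a * r^j,
  with a = 2 and r = 2/3.
Since 0 < r = 2/3 < 1, the geometric series converges:
  sum_{j >= 0} a * r^j = a / (1 - r).
  = 2 / (1 - 2/3)
  = 2 / (1/3)
  = 6.

6


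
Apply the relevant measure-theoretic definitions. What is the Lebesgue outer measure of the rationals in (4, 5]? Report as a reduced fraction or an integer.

The set Q cap (4, 5] is countable (a subset of the countable set Q). Lebesgue outer measure of any countable set is 0: each singleton {q} has m*({q}) = 0, and by countable subadditivity m*(union_k {q_k}) <= sum_k m*({q_k}) = sum_k 0 = 0. The reverse inequality m*(E) >= 0 is automatic. So m*(Q cap (4, 5]) = 0.

0


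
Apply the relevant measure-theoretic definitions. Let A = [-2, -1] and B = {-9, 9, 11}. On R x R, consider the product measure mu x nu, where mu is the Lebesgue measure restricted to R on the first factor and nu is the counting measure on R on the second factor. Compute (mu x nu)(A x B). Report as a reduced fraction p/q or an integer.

For a measurable rectangle A x B, the product measure satisfies
  (mu x nu)(A x B) = mu(A) * nu(B).
  mu(A) = 1.
  nu(B) = 3.
  (mu x nu)(A x B) = 1 * 3 = 3.

3


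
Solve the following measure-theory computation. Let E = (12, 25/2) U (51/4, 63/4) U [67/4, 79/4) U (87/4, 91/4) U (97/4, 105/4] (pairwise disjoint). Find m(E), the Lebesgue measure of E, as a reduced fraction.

For pairwise disjoint intervals, m(union_i I_i) = sum_i m(I_i),
and m is invariant under swapping open/closed endpoints (single points have measure 0).
So m(E) = sum_i (b_i - a_i).
  I_1 has length 25/2 - 12 = 1/2.
  I_2 has length 63/4 - 51/4 = 3.
  I_3 has length 79/4 - 67/4 = 3.
  I_4 has length 91/4 - 87/4 = 1.
  I_5 has length 105/4 - 97/4 = 2.
Summing:
  m(E) = 1/2 + 3 + 3 + 1 + 2 = 19/2.

19/2


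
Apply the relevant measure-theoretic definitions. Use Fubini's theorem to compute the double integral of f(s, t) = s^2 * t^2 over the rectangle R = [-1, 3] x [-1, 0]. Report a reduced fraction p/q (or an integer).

f(s, t) is a tensor product of a function of s and a function of t, and both factors are bounded continuous (hence Lebesgue integrable) on the rectangle, so Fubini's theorem applies:
  integral_R f d(m x m) = (integral_a1^b1 s^2 ds) * (integral_a2^b2 t^2 dt).
Inner integral in s: integral_{-1}^{3} s^2 ds = (3^3 - (-1)^3)/3
  = 28/3.
Inner integral in t: integral_{-1}^{0} t^2 dt = (0^3 - (-1)^3)/3
  = 1/3.
Product: (28/3) * (1/3) = 28/9.

28/9


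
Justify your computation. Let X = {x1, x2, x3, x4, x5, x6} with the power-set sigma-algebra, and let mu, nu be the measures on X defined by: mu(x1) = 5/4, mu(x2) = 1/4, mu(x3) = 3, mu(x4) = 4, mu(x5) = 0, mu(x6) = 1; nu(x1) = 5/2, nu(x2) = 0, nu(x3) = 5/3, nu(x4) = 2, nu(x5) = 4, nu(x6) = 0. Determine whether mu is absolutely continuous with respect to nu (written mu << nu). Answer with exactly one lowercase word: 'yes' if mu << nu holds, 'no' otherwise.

mu << nu means: every nu-null measurable set is also mu-null; equivalently, for every atom x, if nu({x}) = 0 then mu({x}) = 0.
Checking each atom:
  x1: nu = 5/2 > 0 -> no constraint.
  x2: nu = 0, mu = 1/4 > 0 -> violates mu << nu.
  x3: nu = 5/3 > 0 -> no constraint.
  x4: nu = 2 > 0 -> no constraint.
  x5: nu = 4 > 0 -> no constraint.
  x6: nu = 0, mu = 1 > 0 -> violates mu << nu.
The atom(s) x2, x6 violate the condition (nu = 0 but mu > 0). Therefore mu is NOT absolutely continuous w.r.t. nu.

no


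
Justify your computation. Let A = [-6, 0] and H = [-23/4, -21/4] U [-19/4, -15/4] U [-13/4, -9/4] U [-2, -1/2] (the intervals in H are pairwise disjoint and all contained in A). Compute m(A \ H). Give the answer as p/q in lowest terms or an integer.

The ambient interval has length m(A) = 0 - (-6) = 6.
Since the holes are disjoint and sit inside A, by finite additivity
  m(H) = sum_i (b_i - a_i), and m(A \ H) = m(A) - m(H).
Computing the hole measures:
  m(H_1) = -21/4 - (-23/4) = 1/2.
  m(H_2) = -15/4 - (-19/4) = 1.
  m(H_3) = -9/4 - (-13/4) = 1.
  m(H_4) = -1/2 - (-2) = 3/2.
Summed: m(H) = 1/2 + 1 + 1 + 3/2 = 4.
So m(A \ H) = 6 - 4 = 2.

2


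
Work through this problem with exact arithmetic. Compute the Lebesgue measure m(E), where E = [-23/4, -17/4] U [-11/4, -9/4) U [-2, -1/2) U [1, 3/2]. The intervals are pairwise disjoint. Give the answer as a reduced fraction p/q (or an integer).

For pairwise disjoint intervals, m(union_i I_i) = sum_i m(I_i),
and m is invariant under swapping open/closed endpoints (single points have measure 0).
So m(E) = sum_i (b_i - a_i).
  I_1 has length -17/4 - (-23/4) = 3/2.
  I_2 has length -9/4 - (-11/4) = 1/2.
  I_3 has length -1/2 - (-2) = 3/2.
  I_4 has length 3/2 - 1 = 1/2.
Summing:
  m(E) = 3/2 + 1/2 + 3/2 + 1/2 = 4.

4


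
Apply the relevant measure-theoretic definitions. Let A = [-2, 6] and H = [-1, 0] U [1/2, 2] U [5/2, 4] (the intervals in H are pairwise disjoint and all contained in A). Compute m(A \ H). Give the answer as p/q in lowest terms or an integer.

The ambient interval has length m(A) = 6 - (-2) = 8.
Since the holes are disjoint and sit inside A, by finite additivity
  m(H) = sum_i (b_i - a_i), and m(A \ H) = m(A) - m(H).
Computing the hole measures:
  m(H_1) = 0 - (-1) = 1.
  m(H_2) = 2 - 1/2 = 3/2.
  m(H_3) = 4 - 5/2 = 3/2.
Summed: m(H) = 1 + 3/2 + 3/2 = 4.
So m(A \ H) = 8 - 4 = 4.

4


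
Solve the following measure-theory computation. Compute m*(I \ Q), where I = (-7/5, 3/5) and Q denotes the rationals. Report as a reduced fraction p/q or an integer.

The interval I = (-7/5, 3/5) has m(I) = 3/5 - (-7/5) = 2 (endpoints are measure-zero, so open/closed/half-open agree). Write I = (I cap Q) u (I \ Q). The rationals in I are countable, so m*(I cap Q) = 0 (cover each rational by intervals whose total length is arbitrarily small). By countable subadditivity m*(I) <= m*(I cap Q) + m*(I \ Q), hence m*(I \ Q) >= m(I) = 2. The reverse inequality m*(I \ Q) <= m*(I) = 2 is trivial since (I \ Q) is a subset of I. Therefore m*(I \ Q) = 2.

2


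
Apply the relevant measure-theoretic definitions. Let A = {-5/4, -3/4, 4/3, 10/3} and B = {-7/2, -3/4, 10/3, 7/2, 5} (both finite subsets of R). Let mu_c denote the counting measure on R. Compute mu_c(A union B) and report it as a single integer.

Counting measure on a finite set equals cardinality. By inclusion-exclusion, |A union B| = |A| + |B| - |A cap B|.
|A| = 4, |B| = 5, |A cap B| = 2.
So mu_c(A union B) = 4 + 5 - 2 = 7.

7


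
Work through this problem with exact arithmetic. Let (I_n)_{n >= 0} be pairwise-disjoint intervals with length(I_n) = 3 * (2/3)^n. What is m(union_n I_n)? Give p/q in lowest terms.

By countable additivity of the Lebesgue measure on pairwise disjoint measurable sets,
  m(union_{n >= 0} I_n) = sum_{n >= 0} m(I_n) = sum_{n >= 0} a * r^n,
  with a = 3 and r = 2/3.
Since 0 < r = 2/3 < 1, the geometric series converges:
  sum_{n >= 0} a * r^n = a / (1 - r).
  = 3 / (1 - 2/3)
  = 3 / (1/3)
  = 9.

9


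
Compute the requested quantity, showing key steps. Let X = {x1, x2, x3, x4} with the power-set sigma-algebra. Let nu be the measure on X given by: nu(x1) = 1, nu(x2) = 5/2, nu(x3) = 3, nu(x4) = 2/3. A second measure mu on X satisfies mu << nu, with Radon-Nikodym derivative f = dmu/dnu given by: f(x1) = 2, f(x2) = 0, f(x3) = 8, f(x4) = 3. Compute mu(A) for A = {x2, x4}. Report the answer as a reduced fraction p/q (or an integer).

By the defining property of the Radon-Nikodym derivative, for every measurable set A,
  mu(A) = integral_A f dnu.
Since nu is a discrete measure concentrated on the atoms of X, the integral over A reduces to the sum
  mu(A) = sum_{x in A} f(x) * nu({x}).
Computing each term:
  x2: f(x2) * nu(x2) = 0 * 5/2 = 0.
  x4: f(x4) * nu(x4) = 3 * 2/3 = 2.
Summing: mu(A) = 0 + 2 = 2.

2


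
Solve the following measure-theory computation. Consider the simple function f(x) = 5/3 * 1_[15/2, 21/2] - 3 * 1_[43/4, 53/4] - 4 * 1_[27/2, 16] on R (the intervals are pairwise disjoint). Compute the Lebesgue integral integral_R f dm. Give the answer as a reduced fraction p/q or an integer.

For a simple function f = sum_i c_i * 1_{A_i} with disjoint A_i,
  integral f dm = sum_i c_i * m(A_i).
Lengths of the A_i:
  m(A_1) = 21/2 - 15/2 = 3.
  m(A_2) = 53/4 - 43/4 = 5/2.
  m(A_3) = 16 - 27/2 = 5/2.
Contributions c_i * m(A_i):
  (5/3) * (3) = 5.
  (-3) * (5/2) = -15/2.
  (-4) * (5/2) = -10.
Total: 5 - 15/2 - 10 = -25/2.

-25/2


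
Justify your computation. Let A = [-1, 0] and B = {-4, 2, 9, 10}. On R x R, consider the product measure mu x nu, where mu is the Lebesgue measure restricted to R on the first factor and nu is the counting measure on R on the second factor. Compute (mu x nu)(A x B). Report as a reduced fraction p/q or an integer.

For a measurable rectangle A x B, the product measure satisfies
  (mu x nu)(A x B) = mu(A) * nu(B).
  mu(A) = 1.
  nu(B) = 4.
  (mu x nu)(A x B) = 1 * 4 = 4.

4


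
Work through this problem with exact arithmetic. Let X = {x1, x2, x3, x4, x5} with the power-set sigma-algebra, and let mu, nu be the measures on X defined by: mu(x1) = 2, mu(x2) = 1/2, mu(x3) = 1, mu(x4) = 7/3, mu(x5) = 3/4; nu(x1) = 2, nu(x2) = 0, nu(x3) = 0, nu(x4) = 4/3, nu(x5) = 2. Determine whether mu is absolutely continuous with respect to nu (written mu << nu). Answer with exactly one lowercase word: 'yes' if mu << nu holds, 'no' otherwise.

mu << nu means: every nu-null measurable set is also mu-null; equivalently, for every atom x, if nu({x}) = 0 then mu({x}) = 0.
Checking each atom:
  x1: nu = 2 > 0 -> no constraint.
  x2: nu = 0, mu = 1/2 > 0 -> violates mu << nu.
  x3: nu = 0, mu = 1 > 0 -> violates mu << nu.
  x4: nu = 4/3 > 0 -> no constraint.
  x5: nu = 2 > 0 -> no constraint.
The atom(s) x2, x3 violate the condition (nu = 0 but mu > 0). Therefore mu is NOT absolutely continuous w.r.t. nu.

no


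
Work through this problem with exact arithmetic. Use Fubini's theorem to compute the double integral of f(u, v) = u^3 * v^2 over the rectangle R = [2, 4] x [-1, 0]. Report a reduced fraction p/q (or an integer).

f(u, v) is a tensor product of a function of u and a function of v, and both factors are bounded continuous (hence Lebesgue integrable) on the rectangle, so Fubini's theorem applies:
  integral_R f d(m x m) = (integral_a1^b1 u^3 du) * (integral_a2^b2 v^2 dv).
Inner integral in u: integral_{2}^{4} u^3 du = (4^4 - 2^4)/4
  = 60.
Inner integral in v: integral_{-1}^{0} v^2 dv = (0^3 - (-1)^3)/3
  = 1/3.
Product: (60) * (1/3) = 20.

20


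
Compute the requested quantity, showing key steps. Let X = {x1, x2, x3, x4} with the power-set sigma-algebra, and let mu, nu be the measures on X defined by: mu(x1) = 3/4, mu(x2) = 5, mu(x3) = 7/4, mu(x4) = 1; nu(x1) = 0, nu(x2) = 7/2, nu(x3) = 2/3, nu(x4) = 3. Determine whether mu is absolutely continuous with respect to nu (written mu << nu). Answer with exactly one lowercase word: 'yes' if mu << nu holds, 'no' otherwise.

mu << nu means: every nu-null measurable set is also mu-null; equivalently, for every atom x, if nu({x}) = 0 then mu({x}) = 0.
Checking each atom:
  x1: nu = 0, mu = 3/4 > 0 -> violates mu << nu.
  x2: nu = 7/2 > 0 -> no constraint.
  x3: nu = 2/3 > 0 -> no constraint.
  x4: nu = 3 > 0 -> no constraint.
The atom(s) x1 violate the condition (nu = 0 but mu > 0). Therefore mu is NOT absolutely continuous w.r.t. nu.

no


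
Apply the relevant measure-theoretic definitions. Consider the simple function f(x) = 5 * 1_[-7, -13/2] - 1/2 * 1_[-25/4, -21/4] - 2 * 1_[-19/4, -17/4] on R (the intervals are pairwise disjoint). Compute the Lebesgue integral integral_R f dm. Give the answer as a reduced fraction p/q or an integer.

For a simple function f = sum_i c_i * 1_{A_i} with disjoint A_i,
  integral f dm = sum_i c_i * m(A_i).
Lengths of the A_i:
  m(A_1) = -13/2 - (-7) = 1/2.
  m(A_2) = -21/4 - (-25/4) = 1.
  m(A_3) = -17/4 - (-19/4) = 1/2.
Contributions c_i * m(A_i):
  (5) * (1/2) = 5/2.
  (-1/2) * (1) = -1/2.
  (-2) * (1/2) = -1.
Total: 5/2 - 1/2 - 1 = 1.

1


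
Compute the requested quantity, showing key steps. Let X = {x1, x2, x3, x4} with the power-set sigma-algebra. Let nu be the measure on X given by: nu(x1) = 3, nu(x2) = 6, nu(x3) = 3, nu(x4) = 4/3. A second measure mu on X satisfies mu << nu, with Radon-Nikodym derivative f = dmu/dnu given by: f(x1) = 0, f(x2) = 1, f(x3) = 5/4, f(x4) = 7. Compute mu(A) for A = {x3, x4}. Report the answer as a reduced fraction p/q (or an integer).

By the defining property of the Radon-Nikodym derivative, for every measurable set A,
  mu(A) = integral_A f dnu.
Since nu is a discrete measure concentrated on the atoms of X, the integral over A reduces to the sum
  mu(A) = sum_{x in A} f(x) * nu({x}).
Computing each term:
  x3: f(x3) * nu(x3) = 5/4 * 3 = 15/4.
  x4: f(x4) * nu(x4) = 7 * 4/3 = 28/3.
Summing: mu(A) = 15/4 + 28/3 = 157/12.

157/12


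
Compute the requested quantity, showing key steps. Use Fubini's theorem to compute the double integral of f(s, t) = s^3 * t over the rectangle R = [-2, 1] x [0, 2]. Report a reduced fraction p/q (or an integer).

f(s, t) is a tensor product of a function of s and a function of t, and both factors are bounded continuous (hence Lebesgue integrable) on the rectangle, so Fubini's theorem applies:
  integral_R f d(m x m) = (integral_a1^b1 s^3 ds) * (integral_a2^b2 t dt).
Inner integral in s: integral_{-2}^{1} s^3 ds = (1^4 - (-2)^4)/4
  = -15/4.
Inner integral in t: integral_{0}^{2} t dt = (2^2 - 0^2)/2
  = 2.
Product: (-15/4) * (2) = -15/2.

-15/2


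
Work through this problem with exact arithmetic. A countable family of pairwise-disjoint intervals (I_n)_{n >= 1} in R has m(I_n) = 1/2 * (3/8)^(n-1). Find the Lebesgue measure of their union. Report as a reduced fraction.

By countable additivity of the Lebesgue measure on pairwise disjoint measurable sets,
  m(union_{n >= 1} I_n) = sum_{n >= 1} m(I_n) = sum_{n >= 1} a * r^(n-1),
  with a = 1/2 and r = 3/8.
Since 0 < r = 3/8 < 1, the geometric series converges:
  sum_{n >= 1} a * r^(n-1) = a / (1 - r).
  = 1/2 / (1 - 3/8)
  = 1/2 / (5/8)
  = 4/5.

4/5


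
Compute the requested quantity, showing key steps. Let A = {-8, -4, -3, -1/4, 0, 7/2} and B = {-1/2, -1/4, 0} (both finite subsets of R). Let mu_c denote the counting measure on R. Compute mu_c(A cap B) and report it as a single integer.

Counting measure on a finite set equals cardinality. mu_c(A cap B) = |A cap B| (elements appearing in both).
Enumerating the elements of A that also lie in B gives 2 element(s).
So mu_c(A cap B) = 2.

2


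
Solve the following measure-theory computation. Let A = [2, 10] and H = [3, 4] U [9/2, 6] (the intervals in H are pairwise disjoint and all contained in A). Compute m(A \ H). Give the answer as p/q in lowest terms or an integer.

The ambient interval has length m(A) = 10 - 2 = 8.
Since the holes are disjoint and sit inside A, by finite additivity
  m(H) = sum_i (b_i - a_i), and m(A \ H) = m(A) - m(H).
Computing the hole measures:
  m(H_1) = 4 - 3 = 1.
  m(H_2) = 6 - 9/2 = 3/2.
Summed: m(H) = 1 + 3/2 = 5/2.
So m(A \ H) = 8 - 5/2 = 11/2.

11/2


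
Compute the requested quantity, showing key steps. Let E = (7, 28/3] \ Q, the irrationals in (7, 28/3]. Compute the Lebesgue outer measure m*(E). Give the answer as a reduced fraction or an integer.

The interval I = (7, 28/3] has m(I) = 28/3 - 7 = 7/3 (endpoints are measure-zero, so open/closed/half-open agree). Write I = (I cap Q) u (I \ Q). The rationals in I are countable, so m*(I cap Q) = 0 (cover each rational by intervals whose total length is arbitrarily small). By countable subadditivity m*(I) <= m*(I cap Q) + m*(I \ Q), hence m*(I \ Q) >= m(I) = 7/3. The reverse inequality m*(I \ Q) <= m*(I) = 7/3 is trivial since (I \ Q) is a subset of I. Therefore m*(I \ Q) = 7/3.

7/3


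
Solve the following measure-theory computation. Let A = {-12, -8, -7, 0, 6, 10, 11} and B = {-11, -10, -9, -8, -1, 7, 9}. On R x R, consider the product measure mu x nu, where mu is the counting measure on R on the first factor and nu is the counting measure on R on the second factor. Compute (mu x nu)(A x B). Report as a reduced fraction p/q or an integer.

For a measurable rectangle A x B, the product measure satisfies
  (mu x nu)(A x B) = mu(A) * nu(B).
  mu(A) = 7.
  nu(B) = 7.
  (mu x nu)(A x B) = 7 * 7 = 49.

49


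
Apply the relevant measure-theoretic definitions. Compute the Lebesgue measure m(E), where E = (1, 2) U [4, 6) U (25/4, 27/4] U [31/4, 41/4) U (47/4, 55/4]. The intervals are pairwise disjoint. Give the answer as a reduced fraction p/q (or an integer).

For pairwise disjoint intervals, m(union_i I_i) = sum_i m(I_i),
and m is invariant under swapping open/closed endpoints (single points have measure 0).
So m(E) = sum_i (b_i - a_i).
  I_1 has length 2 - 1 = 1.
  I_2 has length 6 - 4 = 2.
  I_3 has length 27/4 - 25/4 = 1/2.
  I_4 has length 41/4 - 31/4 = 5/2.
  I_5 has length 55/4 - 47/4 = 2.
Summing:
  m(E) = 1 + 2 + 1/2 + 5/2 + 2 = 8.

8


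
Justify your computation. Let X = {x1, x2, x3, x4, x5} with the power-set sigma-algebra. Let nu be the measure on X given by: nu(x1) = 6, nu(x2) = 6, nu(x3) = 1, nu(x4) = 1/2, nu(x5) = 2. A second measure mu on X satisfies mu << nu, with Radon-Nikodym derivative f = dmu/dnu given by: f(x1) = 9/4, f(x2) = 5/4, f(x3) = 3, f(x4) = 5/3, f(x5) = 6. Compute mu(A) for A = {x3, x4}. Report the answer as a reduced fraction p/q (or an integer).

By the defining property of the Radon-Nikodym derivative, for every measurable set A,
  mu(A) = integral_A f dnu.
Since nu is a discrete measure concentrated on the atoms of X, the integral over A reduces to the sum
  mu(A) = sum_{x in A} f(x) * nu({x}).
Computing each term:
  x3: f(x3) * nu(x3) = 3 * 1 = 3.
  x4: f(x4) * nu(x4) = 5/3 * 1/2 = 5/6.
Summing: mu(A) = 3 + 5/6 = 23/6.

23/6


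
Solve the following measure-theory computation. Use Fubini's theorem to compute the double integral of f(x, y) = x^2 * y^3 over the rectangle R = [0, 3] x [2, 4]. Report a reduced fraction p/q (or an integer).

f(x, y) is a tensor product of a function of x and a function of y, and both factors are bounded continuous (hence Lebesgue integrable) on the rectangle, so Fubini's theorem applies:
  integral_R f d(m x m) = (integral_a1^b1 x^2 dx) * (integral_a2^b2 y^3 dy).
Inner integral in x: integral_{0}^{3} x^2 dx = (3^3 - 0^3)/3
  = 9.
Inner integral in y: integral_{2}^{4} y^3 dy = (4^4 - 2^4)/4
  = 60.
Product: (9) * (60) = 540.

540


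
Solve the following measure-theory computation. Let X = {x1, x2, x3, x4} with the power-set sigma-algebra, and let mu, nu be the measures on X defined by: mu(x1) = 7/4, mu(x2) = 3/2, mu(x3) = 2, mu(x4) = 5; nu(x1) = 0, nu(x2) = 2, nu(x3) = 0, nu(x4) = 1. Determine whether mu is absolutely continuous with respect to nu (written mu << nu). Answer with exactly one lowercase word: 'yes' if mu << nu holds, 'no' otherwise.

mu << nu means: every nu-null measurable set is also mu-null; equivalently, for every atom x, if nu({x}) = 0 then mu({x}) = 0.
Checking each atom:
  x1: nu = 0, mu = 7/4 > 0 -> violates mu << nu.
  x2: nu = 2 > 0 -> no constraint.
  x3: nu = 0, mu = 2 > 0 -> violates mu << nu.
  x4: nu = 1 > 0 -> no constraint.
The atom(s) x1, x3 violate the condition (nu = 0 but mu > 0). Therefore mu is NOT absolutely continuous w.r.t. nu.

no


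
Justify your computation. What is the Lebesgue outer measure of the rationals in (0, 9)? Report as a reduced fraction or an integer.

The set Q cap (0, 9) is countable (a subset of the countable set Q). Lebesgue outer measure of any countable set is 0: each singleton {q} has m*({q}) = 0, and by countable subadditivity m*(union_k {q_k}) <= sum_k m*({q_k}) = sum_k 0 = 0. The reverse inequality m*(E) >= 0 is automatic. So m*(Q cap (0, 9)) = 0.

0


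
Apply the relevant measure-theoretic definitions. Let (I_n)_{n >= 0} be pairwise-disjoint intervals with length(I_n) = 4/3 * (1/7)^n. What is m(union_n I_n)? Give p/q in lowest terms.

By countable additivity of the Lebesgue measure on pairwise disjoint measurable sets,
  m(union_{n >= 0} I_n) = sum_{n >= 0} m(I_n) = sum_{n >= 0} a * r^n,
  with a = 4/3 and r = 1/7.
Since 0 < r = 1/7 < 1, the geometric series converges:
  sum_{n >= 0} a * r^n = a / (1 - r).
  = 4/3 / (1 - 1/7)
  = 4/3 / (6/7)
  = 14/9.

14/9


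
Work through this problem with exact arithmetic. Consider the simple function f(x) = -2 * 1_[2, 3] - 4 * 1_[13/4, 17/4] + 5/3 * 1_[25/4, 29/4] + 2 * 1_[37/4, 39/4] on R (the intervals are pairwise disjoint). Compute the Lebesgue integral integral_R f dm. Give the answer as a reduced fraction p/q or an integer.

For a simple function f = sum_i c_i * 1_{A_i} with disjoint A_i,
  integral f dm = sum_i c_i * m(A_i).
Lengths of the A_i:
  m(A_1) = 3 - 2 = 1.
  m(A_2) = 17/4 - 13/4 = 1.
  m(A_3) = 29/4 - 25/4 = 1.
  m(A_4) = 39/4 - 37/4 = 1/2.
Contributions c_i * m(A_i):
  (-2) * (1) = -2.
  (-4) * (1) = -4.
  (5/3) * (1) = 5/3.
  (2) * (1/2) = 1.
Total: -2 - 4 + 5/3 + 1 = -10/3.

-10/3


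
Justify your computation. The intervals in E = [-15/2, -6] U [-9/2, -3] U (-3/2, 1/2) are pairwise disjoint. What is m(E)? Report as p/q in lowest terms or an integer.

For pairwise disjoint intervals, m(union_i I_i) = sum_i m(I_i),
and m is invariant under swapping open/closed endpoints (single points have measure 0).
So m(E) = sum_i (b_i - a_i).
  I_1 has length -6 - (-15/2) = 3/2.
  I_2 has length -3 - (-9/2) = 3/2.
  I_3 has length 1/2 - (-3/2) = 2.
Summing:
  m(E) = 3/2 + 3/2 + 2 = 5.

5


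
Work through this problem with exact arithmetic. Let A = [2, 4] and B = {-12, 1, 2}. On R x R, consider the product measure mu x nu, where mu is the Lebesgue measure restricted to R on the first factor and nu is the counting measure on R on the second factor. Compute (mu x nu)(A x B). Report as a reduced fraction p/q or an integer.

For a measurable rectangle A x B, the product measure satisfies
  (mu x nu)(A x B) = mu(A) * nu(B).
  mu(A) = 2.
  nu(B) = 3.
  (mu x nu)(A x B) = 2 * 3 = 6.

6


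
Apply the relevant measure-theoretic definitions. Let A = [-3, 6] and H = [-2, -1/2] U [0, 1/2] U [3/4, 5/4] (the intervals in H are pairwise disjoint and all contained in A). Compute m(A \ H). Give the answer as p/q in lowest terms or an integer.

The ambient interval has length m(A) = 6 - (-3) = 9.
Since the holes are disjoint and sit inside A, by finite additivity
  m(H) = sum_i (b_i - a_i), and m(A \ H) = m(A) - m(H).
Computing the hole measures:
  m(H_1) = -1/2 - (-2) = 3/2.
  m(H_2) = 1/2 - 0 = 1/2.
  m(H_3) = 5/4 - 3/4 = 1/2.
Summed: m(H) = 3/2 + 1/2 + 1/2 = 5/2.
So m(A \ H) = 9 - 5/2 = 13/2.

13/2


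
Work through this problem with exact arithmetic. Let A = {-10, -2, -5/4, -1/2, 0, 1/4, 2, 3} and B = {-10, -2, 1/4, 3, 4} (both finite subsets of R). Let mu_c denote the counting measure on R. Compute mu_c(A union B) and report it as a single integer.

Counting measure on a finite set equals cardinality. By inclusion-exclusion, |A union B| = |A| + |B| - |A cap B|.
|A| = 8, |B| = 5, |A cap B| = 4.
So mu_c(A union B) = 8 + 5 - 4 = 9.

9


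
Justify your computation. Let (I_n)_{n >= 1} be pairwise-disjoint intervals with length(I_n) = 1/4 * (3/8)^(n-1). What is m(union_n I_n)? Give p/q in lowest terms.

By countable additivity of the Lebesgue measure on pairwise disjoint measurable sets,
  m(union_{n >= 1} I_n) = sum_{n >= 1} m(I_n) = sum_{n >= 1} a * r^(n-1),
  with a = 1/4 and r = 3/8.
Since 0 < r = 3/8 < 1, the geometric series converges:
  sum_{n >= 1} a * r^(n-1) = a / (1 - r).
  = 1/4 / (1 - 3/8)
  = 1/4 / (5/8)
  = 2/5.

2/5


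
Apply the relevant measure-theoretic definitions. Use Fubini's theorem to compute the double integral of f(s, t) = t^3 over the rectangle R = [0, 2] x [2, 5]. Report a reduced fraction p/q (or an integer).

f(s, t) is a tensor product of a function of s and a function of t, and both factors are bounded continuous (hence Lebesgue integrable) on the rectangle, so Fubini's theorem applies:
  integral_R f d(m x m) = (integral_a1^b1 1 ds) * (integral_a2^b2 t^3 dt).
Inner integral in s: integral_{0}^{2} 1 ds = (2^1 - 0^1)/1
  = 2.
Inner integral in t: integral_{2}^{5} t^3 dt = (5^4 - 2^4)/4
  = 609/4.
Product: (2) * (609/4) = 609/2.

609/2


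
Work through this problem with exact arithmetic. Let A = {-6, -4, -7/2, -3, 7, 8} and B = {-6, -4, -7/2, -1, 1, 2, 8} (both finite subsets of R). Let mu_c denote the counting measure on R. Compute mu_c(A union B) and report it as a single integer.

Counting measure on a finite set equals cardinality. By inclusion-exclusion, |A union B| = |A| + |B| - |A cap B|.
|A| = 6, |B| = 7, |A cap B| = 4.
So mu_c(A union B) = 6 + 7 - 4 = 9.

9
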